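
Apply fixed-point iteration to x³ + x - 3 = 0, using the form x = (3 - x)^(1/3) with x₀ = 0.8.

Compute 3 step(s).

Equation: x³ + x - 3 = 0
Fixed-point form: x = (3 - x)^(1/3)
x₀ = 0.8

x_1 = g(0.800000) = 1.300591
x_2 = g(1.300591) = 1.193345
x_3 = g(1.193345) = 1.217938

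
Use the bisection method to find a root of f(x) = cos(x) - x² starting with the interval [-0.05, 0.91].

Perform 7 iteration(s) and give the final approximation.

f(x) = cos(x) - x²
Initial interval: [-0.05, 0.91]

Iteration 1:
  c_1 = (-0.050000 + 0.910000)/2 = 0.430000
  f(c_1) = f(0.430000) = 0.724066
  f(a) × f(c) ≥ 0, new interval: [0.430000, 0.910000]
Iteration 2:
  c_2 = (0.430000 + 0.910000)/2 = 0.670000
  f(c_2) = f(0.670000) = 0.334922
  f(a) × f(c) ≥ 0, new interval: [0.670000, 0.910000]
Iteration 3:
  c_3 = (0.670000 + 0.910000)/2 = 0.790000
  f(c_3) = f(0.790000) = 0.079745
  f(a) × f(c) ≥ 0, new interval: [0.790000, 0.910000]
Iteration 4:
  c_4 = (0.790000 + 0.910000)/2 = 0.850000
  f(c_4) = f(0.850000) = -0.062517
  f(a) × f(c) < 0, new interval: [0.790000, 0.850000]
Iteration 5:
  c_5 = (0.790000 + 0.850000)/2 = 0.820000
  f(c_5) = f(0.820000) = 0.009821
  f(a) × f(c) ≥ 0, new interval: [0.820000, 0.850000]
Iteration 6:
  c_6 = (0.820000 + 0.850000)/2 = 0.835000
  f(c_6) = f(0.835000) = -0.026047
  f(a) × f(c) < 0, new interval: [0.820000, 0.835000]
Iteration 7:
  c_7 = (0.820000 + 0.835000)/2 = 0.827500
  f(c_7) = f(0.827500) = -0.008038
  f(a) × f(c) < 0, new interval: [0.820000, 0.827500]

After 7 iteration(s), the approximation is c_7 = 0.827500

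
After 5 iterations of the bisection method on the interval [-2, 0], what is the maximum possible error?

Bisection error bound: |error| ≤ (b-a)/2^n
|error| ≤ (0 - (-2))/2^5 = 2/2^5
|error| ≤ 0.0625000000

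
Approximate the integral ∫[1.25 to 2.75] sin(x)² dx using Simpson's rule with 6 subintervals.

f(x) = sin(x)²
a = 1.25, b = 2.75, n = 6
h = (b - a)/n = 0.250000

Simpson's rule: (h/3)[f(x₀) + 4f(x₁) + 2f(x₂) + ... + f(xₙ)]

x_0 = 1.2500, f(x_0) = 0.900572, coefficient = 1
x_1 = 1.5000, f(x_1) = 0.994996, coefficient = 4
x_2 = 1.7500, f(x_2) = 0.968228, coefficient = 2
x_3 = 2.0000, f(x_3) = 0.826822, coefficient = 4
x_4 = 2.2500, f(x_4) = 0.605398, coefficient = 2
x_5 = 2.5000, f(x_5) = 0.358169, coefficient = 4
x_6 = 2.7500, f(x_6) = 0.145665, coefficient = 1

I ≈ (0.250000/3) × 12.913437 = 1.076120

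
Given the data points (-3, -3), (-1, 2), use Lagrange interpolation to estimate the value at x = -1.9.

Lagrange interpolation formula:
P(x) = Σ yᵢ × Lᵢ(x)
where Lᵢ(x) = Π_{j≠i} (x - xⱼ)/(xᵢ - xⱼ)

L_0(-1.9) = (-1.9 - (-1))/(-3 - (-1)) = 0.450000
L_1(-1.9) = (-1.9 - (-3))/(-1 - (-3)) = 0.550000

P(-1.9) = (-3)×L_0(-1.9) + 2×L_1(-1.9)
P(-1.9) = -0.250000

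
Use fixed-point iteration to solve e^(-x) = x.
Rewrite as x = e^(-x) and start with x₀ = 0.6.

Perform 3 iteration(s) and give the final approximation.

Equation: e^(-x) = x
Fixed-point form: x = e^(-x)
x₀ = 0.6

x_1 = g(0.600000) = 0.548812
x_2 = g(0.548812) = 0.577636
x_3 = g(0.577636) = 0.561224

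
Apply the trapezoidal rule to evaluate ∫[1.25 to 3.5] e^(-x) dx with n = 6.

f(x) = e^(-x)
a = 1.25, b = 3.5, n = 6
h = (b - a)/n = 0.375000

Trapezoidal rule: (h/2)[f(x₀) + 2f(x₁) + 2f(x₂) + ... + f(xₙ)]

x_0 = 1.2500, f(x_0) = 0.286505, coefficient = 1
x_1 = 1.6250, f(x_1) = 0.196912, coefficient = 2
x_2 = 2.0000, f(x_2) = 0.135335, coefficient = 2
x_3 = 2.3750, f(x_3) = 0.093014, coefficient = 2
x_4 = 2.7500, f(x_4) = 0.063928, coefficient = 2
x_5 = 3.1250, f(x_5) = 0.043937, coefficient = 2
x_6 = 3.5000, f(x_6) = 0.030197, coefficient = 1

I ≈ (0.375000/2) × 1.382955 = 0.259304
Exact value: 0.256307
Error: 0.002997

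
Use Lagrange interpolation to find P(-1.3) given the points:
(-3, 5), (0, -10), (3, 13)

Lagrange interpolation formula:
P(x) = Σ yᵢ × Lᵢ(x)
where Lᵢ(x) = Π_{j≠i} (x - xⱼ)/(xᵢ - xⱼ)

L_0(-1.3) = (-1.3 - 0)/(-3 - 0) × (-1.3 - 3)/(-3 - 3) = 0.310556
L_1(-1.3) = (-1.3 - (-3))/(0 - (-3)) × (-1.3 - 3)/(0 - 3) = 0.812222
L_2(-1.3) = (-1.3 - (-3))/(3 - (-3)) × (-1.3 - 0)/(3 - 0) = -0.122778

P(-1.3) = 5×L_0(-1.3) + (-10)×L_1(-1.3) + 13×L_2(-1.3)
P(-1.3) = -8.165556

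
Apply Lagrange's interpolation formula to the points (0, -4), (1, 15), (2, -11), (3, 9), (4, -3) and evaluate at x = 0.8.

Lagrange interpolation formula:
P(x) = Σ yᵢ × Lᵢ(x)
where Lᵢ(x) = Π_{j≠i} (x - xⱼ)/(xᵢ - xⱼ)

L_0(0.8) = (0.8 - 1)/(0 - 1) × (0.8 - 2)/(0 - 2) × (0.8 - 3)/(0 - 3) × (0.8 - 4)/(0 - 4) = 0.070400
L_1(0.8) = (0.8 - 0)/(1 - 0) × (0.8 - 2)/(1 - 2) × (0.8 - 3)/(1 - 3) × (0.8 - 4)/(1 - 4) = 1.126400
L_2(0.8) = (0.8 - 0)/(2 - 0) × (0.8 - 1)/(2 - 1) × (0.8 - 3)/(2 - 3) × (0.8 - 4)/(2 - 4) = -0.281600
L_3(0.8) = (0.8 - 0)/(3 - 0) × (0.8 - 1)/(3 - 1) × (0.8 - 2)/(3 - 2) × (0.8 - 4)/(3 - 4) = 0.102400
L_4(0.8) = (0.8 - 0)/(4 - 0) × (0.8 - 1)/(4 - 1) × (0.8 - 2)/(4 - 2) × (0.8 - 3)/(4 - 3) = -0.017600

P(0.8) = (-4)×L_0(0.8) + 15×L_1(0.8) + (-11)×L_2(0.8) + 9×L_3(0.8) + (-3)×L_4(0.8)
P(0.8) = 20.686400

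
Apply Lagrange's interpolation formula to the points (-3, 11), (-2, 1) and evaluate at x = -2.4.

Lagrange interpolation formula:
P(x) = Σ yᵢ × Lᵢ(x)
where Lᵢ(x) = Π_{j≠i} (x - xⱼ)/(xᵢ - xⱼ)

L_0(-2.4) = (-2.4 - (-2))/(-3 - (-2)) = 0.400000
L_1(-2.4) = (-2.4 - (-3))/(-2 - (-3)) = 0.600000

P(-2.4) = 11×L_0(-2.4) + 1×L_1(-2.4)
P(-2.4) = 5.000000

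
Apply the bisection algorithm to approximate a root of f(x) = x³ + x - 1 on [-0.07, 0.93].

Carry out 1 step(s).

f(x) = x³ + x - 1
Initial interval: [-0.07, 0.93]

Iteration 1:
  c_1 = (-0.070000 + 0.930000)/2 = 0.430000
  f(c_1) = f(0.430000) = -0.490493
  f(a) × f(c) ≥ 0, new interval: [0.430000, 0.930000]

After 1 iteration(s), the approximation is c_1 = 0.430000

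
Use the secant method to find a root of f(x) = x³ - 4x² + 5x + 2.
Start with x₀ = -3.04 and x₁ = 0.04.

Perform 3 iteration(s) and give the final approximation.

f(x) = x³ - 4x² + 5x + 2
x₀ = -3.04, x₁ = 0.04

Secant formula: x_{n+1} = x_n - f(x_n)(x_n - x_{n-1})/(f(x_n) - f(x_{n-1}))

Iteration 1:
  f(-3.040000) = -78.260864
  f(0.040000) = 2.193664
  x_2 = 0.040000 - 2.193664×(0.040000 - (-3.040000))/(2.193664 - (-78.260864))
       = -0.043979
Iteration 2:
  f(0.040000) = 2.193664
  f(-0.043979) = 1.772284
  x_3 = -0.043979 - 1.772284×(-0.043979 - 0.040000)/(1.772284 - 2.193664)
       = -0.397186
Iteration 3:
  f(-0.043979) = 1.772284
  f(-0.397186) = -0.679615
  x_4 = -0.397186 - (-0.679615)×(-0.397186 - (-0.043979))/(-0.679615 - 1.772284)
       = -0.299284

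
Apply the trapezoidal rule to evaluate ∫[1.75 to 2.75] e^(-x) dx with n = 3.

f(x) = e^(-x)
a = 1.75, b = 2.75, n = 3
h = (b - a)/n = 0.333333

Trapezoidal rule: (h/2)[f(x₀) + 2f(x₁) + 2f(x₂) + ... + f(xₙ)]

x_0 = 1.7500, f(x_0) = 0.173774, coefficient = 1
x_1 = 2.0833, f(x_1) = 0.124514, coefficient = 2
x_2 = 2.4167, f(x_2) = 0.089219, coefficient = 2
x_3 = 2.7500, f(x_3) = 0.063928, coefficient = 1

I ≈ (0.333333/2) × 0.665168 = 0.110861
Exact value: 0.109846
Error: 0.001015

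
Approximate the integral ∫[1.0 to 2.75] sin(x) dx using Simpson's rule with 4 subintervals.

f(x) = sin(x)
a = 1.0, b = 2.75, n = 4
h = (b - a)/n = 0.437500

Simpson's rule: (h/3)[f(x₀) + 4f(x₁) + 2f(x₂) + ... + f(xₙ)]

x_0 = 1.0000, f(x_0) = 0.841471, coefficient = 1
x_1 = 1.4375, f(x_1) = 0.991129, coefficient = 4
x_2 = 1.8750, f(x_2) = 0.954086, coefficient = 2
x_3 = 2.3125, f(x_3) = 0.737319, coefficient = 4
x_4 = 2.7500, f(x_4) = 0.381661, coefficient = 1

I ≈ (0.437500/3) × 10.045095 = 1.464910
Exact value: 1.464605
Error: 0.000305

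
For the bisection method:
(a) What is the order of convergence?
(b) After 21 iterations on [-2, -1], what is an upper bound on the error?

(a) Bisection has linear (order 1) convergence; the error is halved each step.

(b) Error bound = (b-a)/2^n = (-1 - (-2))/2^{21}
    = 1/2^{21}

(a) 1 (linear); (b) error ≤ 4.77e-07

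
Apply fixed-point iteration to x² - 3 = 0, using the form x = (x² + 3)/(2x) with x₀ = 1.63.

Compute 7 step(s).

Equation: x² - 3 = 0
Fixed-point form: x = (x² + 3)/(2x)
x₀ = 1.63

x_1 = g(1.630000) = 1.735245
x_2 = g(1.735245) = 1.732054
x_3 = g(1.732054) = 1.732051
x_4 = g(1.732051) = 1.732051
x_5 = g(1.732051) = 1.732051
x_6 = g(1.732051) = 1.732051
x_7 = g(1.732051) = 1.732051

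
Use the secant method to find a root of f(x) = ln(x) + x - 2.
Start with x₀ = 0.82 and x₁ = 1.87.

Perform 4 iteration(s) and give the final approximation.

f(x) = ln(x) + x - 2
x₀ = 0.82, x₁ = 1.87

Secant formula: x_{n+1} = x_n - f(x_n)(x_n - x_{n-1})/(f(x_n) - f(x_{n-1}))

Iteration 1:
  f(0.820000) = -1.378451
  f(1.870000) = 0.495938
  x_2 = 1.870000 - 0.495938×(1.870000 - 0.820000)/(0.495938 - (-1.378451))
       = 1.592184
Iteration 2:
  f(1.870000) = 0.495938
  f(1.592184) = 0.057291
  x_3 = 1.592184 - 0.057291×(1.592184 - 1.870000)/(0.057291 - 0.495938)
       = 1.555899
Iteration 3:
  f(1.592184) = 0.057291
  f(1.555899) = -0.002047
  x_4 = 1.555899 - (-0.002047)×(1.555899 - 1.592184)/(-0.002047 - 0.057291)
       = 1.557151
Iteration 4:
  f(1.555899) = -0.002047
  f(1.557151) = 0.000009
  x_5 = 1.557151 - 0.000009×(1.557151 - 1.555899)/(0.000009 - (-0.002047))
       = 1.557146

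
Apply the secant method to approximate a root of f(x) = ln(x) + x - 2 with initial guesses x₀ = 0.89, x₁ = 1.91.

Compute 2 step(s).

f(x) = ln(x) + x - 2
x₀ = 0.89, x₁ = 1.91

Secant formula: x_{n+1} = x_n - f(x_n)(x_n - x_{n-1})/(f(x_n) - f(x_{n-1}))

Iteration 1:
  f(0.890000) = -1.226534
  f(1.910000) = 0.557103
  x_2 = 1.910000 - 0.557103×(1.910000 - 0.890000)/(0.557103 - (-1.226534))
       = 1.591412
Iteration 2:
  f(1.910000) = 0.557103
  f(1.591412) = 0.056034
  x_3 = 1.591412 - 0.056034×(1.591412 - 1.910000)/(0.056034 - 0.557103)
       = 1.555785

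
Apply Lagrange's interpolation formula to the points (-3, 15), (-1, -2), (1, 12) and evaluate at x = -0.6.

Lagrange interpolation formula:
P(x) = Σ yᵢ × Lᵢ(x)
where Lᵢ(x) = Π_{j≠i} (x - xⱼ)/(xᵢ - xⱼ)

L_0(-0.6) = (-0.6 - (-1))/(-3 - (-1)) × (-0.6 - 1)/(-3 - 1) = -0.080000
L_1(-0.6) = (-0.6 - (-3))/(-1 - (-3)) × (-0.6 - 1)/(-1 - 1) = 0.960000
L_2(-0.6) = (-0.6 - (-3))/(1 - (-3)) × (-0.6 - (-1))/(1 - (-1)) = 0.120000

P(-0.6) = 15×L_0(-0.6) + (-2)×L_1(-0.6) + 12×L_2(-0.6)
P(-0.6) = -1.680000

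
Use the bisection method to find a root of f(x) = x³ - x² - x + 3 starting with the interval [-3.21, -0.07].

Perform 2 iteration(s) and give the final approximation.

f(x) = x³ - x² - x + 3
Initial interval: [-3.21, -0.07]

Iteration 1:
  c_1 = (-3.210000 + (-0.070000))/2 = -1.640000
  f(c_1) = f(-1.640000) = -2.460544
  f(a) × f(c) ≥ 0, new interval: [-1.640000, -0.070000]
Iteration 2:
  c_2 = (-1.640000 + (-0.070000))/2 = -0.855000
  f(c_2) = f(-0.855000) = 2.498949
  f(a) × f(c) < 0, new interval: [-1.640000, -0.855000]

After 2 iteration(s), the approximation is c_2 = -0.855000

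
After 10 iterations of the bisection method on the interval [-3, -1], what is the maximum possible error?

Bisection error bound: |error| ≤ (b-a)/2^n
|error| ≤ (-1 - (-3))/2^10 = 2/2^10
|error| ≤ 0.0019531250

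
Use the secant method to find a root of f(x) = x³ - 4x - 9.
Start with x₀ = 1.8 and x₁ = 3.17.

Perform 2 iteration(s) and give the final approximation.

f(x) = x³ - 4x - 9
x₀ = 1.8, x₁ = 3.17

Secant formula: x_{n+1} = x_n - f(x_n)(x_n - x_{n-1})/(f(x_n) - f(x_{n-1}))

Iteration 1:
  f(1.800000) = -10.368000
  f(3.170000) = 10.175013
  x_2 = 3.170000 - 10.175013×(3.170000 - 1.800000)/(10.175013 - (-10.368000))
       = 2.491435
Iteration 2:
  f(3.170000) = 10.175013
  f(2.491435) = -3.500783
  x_3 = 2.491435 - (-3.500783)×(2.491435 - 3.170000)/(-3.500783 - 10.175013)
       = 2.665137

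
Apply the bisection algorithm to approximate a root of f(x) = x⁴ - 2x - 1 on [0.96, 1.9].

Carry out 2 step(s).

f(x) = x⁴ - 2x - 1
Initial interval: [0.96, 1.9]

Iteration 1:
  c_1 = (0.960000 + 1.900000)/2 = 1.430000
  f(c_1) = f(1.430000) = 0.321616
  f(a) × f(c) < 0, new interval: [0.960000, 1.430000]
Iteration 2:
  c_2 = (0.960000 + 1.430000)/2 = 1.195000
  f(c_2) = f(1.195000) = -1.350745
  f(a) × f(c) ≥ 0, new interval: [1.195000, 1.430000]

After 2 iteration(s), the approximation is c_2 = 1.195000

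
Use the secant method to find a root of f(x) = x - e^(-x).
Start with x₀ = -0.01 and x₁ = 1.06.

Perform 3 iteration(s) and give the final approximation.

f(x) = x - e^(-x)
x₀ = -0.01, x₁ = 1.06

Secant formula: x_{n+1} = x_n - f(x_n)(x_n - x_{n-1})/(f(x_n) - f(x_{n-1}))

Iteration 1:
  f(-0.010000) = -1.020050
  f(1.060000) = 0.713544
  x_2 = 1.060000 - 0.713544×(1.060000 - (-0.010000))/(0.713544 - (-1.020050))
       = 0.619590
Iteration 2:
  f(1.060000) = 0.713544
  f(0.619590) = 0.081425
  x_3 = 0.619590 - 0.081425×(0.619590 - 1.060000)/(0.081425 - 0.713544)
       = 0.562860
Iteration 3:
  f(0.619590) = 0.081425
  f(0.562860) = -0.006718
  x_4 = 0.562860 - (-0.006718)×(0.562860 - 0.619590)/(-0.006718 - 0.081425)
       = 0.567184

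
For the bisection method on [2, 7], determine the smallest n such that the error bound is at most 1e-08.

We need (b-a)/2^n ≤ 1e-08
(7 - 2)/2^n ≤ 1e-08
5/2^n ≤ 1e-08
2^n ≥ 500000000
n ≥ log₂(500000000) = 28.90
n ≥ 29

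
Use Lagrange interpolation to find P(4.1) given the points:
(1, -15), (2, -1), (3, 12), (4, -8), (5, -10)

Lagrange interpolation formula:
P(x) = Σ yᵢ × Lᵢ(x)
where Lᵢ(x) = Π_{j≠i} (x - xⱼ)/(xᵢ - xⱼ)

L_0(4.1) = (4.1 - 2)/(1 - 2) × (4.1 - 3)/(1 - 3) × (4.1 - 4)/(1 - 4) × (4.1 - 5)/(1 - 5) = -0.008662
L_1(4.1) = (4.1 - 1)/(2 - 1) × (4.1 - 3)/(2 - 3) × (4.1 - 4)/(2 - 4) × (4.1 - 5)/(2 - 5) = 0.051150
L_2(4.1) = (4.1 - 1)/(3 - 1) × (4.1 - 2)/(3 - 2) × (4.1 - 4)/(3 - 4) × (4.1 - 5)/(3 - 5) = -0.146475
L_3(4.1) = (4.1 - 1)/(4 - 1) × (4.1 - 2)/(4 - 2) × (4.1 - 3)/(4 - 3) × (4.1 - 5)/(4 - 5) = 1.074150
L_4(4.1) = (4.1 - 1)/(5 - 1) × (4.1 - 2)/(5 - 2) × (4.1 - 3)/(5 - 3) × (4.1 - 4)/(5 - 4) = 0.029837

P(4.1) = (-15)×L_0(4.1) + (-1)×L_1(4.1) + 12×L_2(4.1) + (-8)×L_3(4.1) + (-10)×L_4(4.1)
P(4.1) = -10.570487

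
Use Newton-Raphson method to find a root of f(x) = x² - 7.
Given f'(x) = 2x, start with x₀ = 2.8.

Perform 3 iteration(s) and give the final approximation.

f(x) = x² - 7
f'(x) = 2x
x₀ = 2.8

Newton-Raphson formula: x_{n+1} = x_n - f(x_n)/f'(x_n)

Iteration 1:
  f(2.800000) = 0.840000
  f'(2.800000) = 5.600000
  x_1 = 2.800000 - 0.840000/5.600000 = 2.650000
Iteration 2:
  f(2.650000) = 0.022500
  f'(2.650000) = 5.300000
  x_2 = 2.650000 - 0.022500/5.300000 = 2.645755
Iteration 3:
  f(2.645755) = 0.000018
  f'(2.645755) = 5.291509
  x_3 = 2.645755 - 0.000018/5.291509 = 2.645751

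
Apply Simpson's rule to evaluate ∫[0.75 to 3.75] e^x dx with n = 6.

f(x) = e^x
a = 0.75, b = 3.75, n = 6
h = (b - a)/n = 0.500000

Simpson's rule: (h/3)[f(x₀) + 4f(x₁) + 2f(x₂) + ... + f(xₙ)]

x_0 = 0.7500, f(x_0) = 2.117000, coefficient = 1
x_1 = 1.2500, f(x_1) = 3.490343, coefficient = 4
x_2 = 1.7500, f(x_2) = 5.754603, coefficient = 2
x_3 = 2.2500, f(x_3) = 9.487736, coefficient = 4
x_4 = 2.7500, f(x_4) = 15.642632, coefficient = 2
x_5 = 3.2500, f(x_5) = 25.790340, coefficient = 4
x_6 = 3.7500, f(x_6) = 42.521082, coefficient = 1

I ≈ (0.500000/3) × 242.506226 = 40.417704
Exact value: 40.404082
Error: 0.013622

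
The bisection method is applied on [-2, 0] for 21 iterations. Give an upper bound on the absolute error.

Bisection error bound: |error| ≤ (b-a)/2^n
|error| ≤ (0 - (-2))/2^21 = 2/2^21
|error| ≤ 0.0000009537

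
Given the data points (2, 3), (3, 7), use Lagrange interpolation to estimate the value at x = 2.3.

Lagrange interpolation formula:
P(x) = Σ yᵢ × Lᵢ(x)
where Lᵢ(x) = Π_{j≠i} (x - xⱼ)/(xᵢ - xⱼ)

L_0(2.3) = (2.3 - 3)/(2 - 3) = 0.700000
L_1(2.3) = (2.3 - 2)/(3 - 2) = 0.300000

P(2.3) = 3×L_0(2.3) + 7×L_1(2.3)
P(2.3) = 4.200000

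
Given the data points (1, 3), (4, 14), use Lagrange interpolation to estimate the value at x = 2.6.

Lagrange interpolation formula:
P(x) = Σ yᵢ × Lᵢ(x)
where Lᵢ(x) = Π_{j≠i} (x - xⱼ)/(xᵢ - xⱼ)

L_0(2.6) = (2.6 - 4)/(1 - 4) = 0.466667
L_1(2.6) = (2.6 - 1)/(4 - 1) = 0.533333

P(2.6) = 3×L_0(2.6) + 14×L_1(2.6)
P(2.6) = 8.866667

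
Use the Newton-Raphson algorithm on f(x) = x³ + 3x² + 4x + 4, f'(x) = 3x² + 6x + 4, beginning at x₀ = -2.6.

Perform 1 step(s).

f(x) = x³ + 3x² + 4x + 4
f'(x) = 3x² + 6x + 4
x₀ = -2.6

Newton-Raphson formula: x_{n+1} = x_n - f(x_n)/f'(x_n)

Iteration 1:
  f(-2.600000) = -3.696000
  f'(-2.600000) = 8.680000
  x_1 = -2.600000 - (-3.696000)/8.680000 = -2.174194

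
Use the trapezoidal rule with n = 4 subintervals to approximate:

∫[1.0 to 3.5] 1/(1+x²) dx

f(x) = 1/(1+x²)
a = 1.0, b = 3.5, n = 4
h = (b - a)/n = 0.625000

Trapezoidal rule: (h/2)[f(x₀) + 2f(x₁) + 2f(x₂) + ... + f(xₙ)]

x_0 = 1.0000, f(x_0) = 0.500000, coefficient = 1
x_1 = 1.6250, f(x_1) = 0.274678, coefficient = 2
x_2 = 2.2500, f(x_2) = 0.164948, coefficient = 2
x_3 = 2.8750, f(x_3) = 0.107926, coefficient = 2
x_4 = 3.5000, f(x_4) = 0.075472, coefficient = 1

I ≈ (0.625000/2) × 1.670576 = 0.522055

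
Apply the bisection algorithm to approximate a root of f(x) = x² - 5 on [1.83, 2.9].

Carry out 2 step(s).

f(x) = x² - 5
Initial interval: [1.83, 2.9]

Iteration 1:
  c_1 = (1.830000 + 2.900000)/2 = 2.365000
  f(c_1) = f(2.365000) = 0.593225
  f(a) × f(c) < 0, new interval: [1.830000, 2.365000]
Iteration 2:
  c_2 = (1.830000 + 2.365000)/2 = 2.097500
  f(c_2) = f(2.097500) = -0.600494
  f(a) × f(c) ≥ 0, new interval: [2.097500, 2.365000]

After 2 iteration(s), the approximation is c_2 = 2.097500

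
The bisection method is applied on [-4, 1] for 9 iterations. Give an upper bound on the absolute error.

Bisection error bound: |error| ≤ (b-a)/2^n
|error| ≤ (1 - (-4))/2^9 = 5/2^9
|error| ≤ 0.0097656250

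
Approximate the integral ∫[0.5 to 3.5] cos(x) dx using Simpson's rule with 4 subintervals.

f(x) = cos(x)
a = 0.5, b = 3.5, n = 4
h = (b - a)/n = 0.750000

Simpson's rule: (h/3)[f(x₀) + 4f(x₁) + 2f(x₂) + ... + f(xₙ)]

x_0 = 0.5000, f(x_0) = 0.877583, coefficient = 1
x_1 = 1.2500, f(x_1) = 0.315322, coefficient = 4
x_2 = 2.0000, f(x_2) = -0.416147, coefficient = 2
x_3 = 2.7500, f(x_3) = -0.924302, coefficient = 4
x_4 = 3.5000, f(x_4) = -0.936457, coefficient = 1

I ≈ (0.750000/3) × -3.327088 = -0.831772
Exact value: -0.830209
Error: 0.001563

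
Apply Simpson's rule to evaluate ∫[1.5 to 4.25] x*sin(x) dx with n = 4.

f(x) = x*sin(x)
a = 1.5, b = 4.25, n = 4
h = (b - a)/n = 0.687500

Simpson's rule: (h/3)[f(x₀) + 4f(x₁) + 2f(x₂) + ... + f(xₙ)]

x_0 = 1.5000, f(x_0) = 1.496242, coefficient = 1
x_1 = 2.1875, f(x_1) = 1.784539, coefficient = 4
x_2 = 2.8750, f(x_2) = 0.757407, coefficient = 2
x_3 = 3.5625, f(x_3) = -1.455598, coefficient = 4
x_4 = 4.2500, f(x_4) = -3.803705, coefficient = 1

I ≈ (0.687500/3) × 0.523119 = 0.119881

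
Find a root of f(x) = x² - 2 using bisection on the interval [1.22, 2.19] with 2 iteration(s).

f(x) = x² - 2
Initial interval: [1.22, 2.19]

Iteration 1:
  c_1 = (1.220000 + 2.190000)/2 = 1.705000
  f(c_1) = f(1.705000) = 0.907025
  f(a) × f(c) < 0, new interval: [1.220000, 1.705000]
Iteration 2:
  c_2 = (1.220000 + 1.705000)/2 = 1.462500
  f(c_2) = f(1.462500) = 0.138906
  f(a) × f(c) < 0, new interval: [1.220000, 1.462500]

After 2 iteration(s), the approximation is c_2 = 1.462500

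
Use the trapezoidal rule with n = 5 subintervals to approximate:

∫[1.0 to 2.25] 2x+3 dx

f(x) = 2x+3
a = 1.0, b = 2.25, n = 5
h = (b - a)/n = 0.250000

Trapezoidal rule: (h/2)[f(x₀) + 2f(x₁) + 2f(x₂) + ... + f(xₙ)]

x_0 = 1.0000, f(x_0) = 5.000000, coefficient = 1
x_1 = 1.2500, f(x_1) = 5.500000, coefficient = 2
x_2 = 1.5000, f(x_2) = 6.000000, coefficient = 2
x_3 = 1.7500, f(x_3) = 6.500000, coefficient = 2
x_4 = 2.0000, f(x_4) = 7.000000, coefficient = 2
x_5 = 2.2500, f(x_5) = 7.500000, coefficient = 1

I ≈ (0.250000/2) × 62.500000 = 7.812500
Exact value: 7.812500
Error: 0.000000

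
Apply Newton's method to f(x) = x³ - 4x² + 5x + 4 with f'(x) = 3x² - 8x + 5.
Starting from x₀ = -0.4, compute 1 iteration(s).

f(x) = x³ - 4x² + 5x + 4
f'(x) = 3x² - 8x + 5
x₀ = -0.4

Newton-Raphson formula: x_{n+1} = x_n - f(x_n)/f'(x_n)

Iteration 1:
  f(-0.400000) = 1.296000
  f'(-0.400000) = 8.680000
  x_1 = -0.400000 - 1.296000/8.680000 = -0.549309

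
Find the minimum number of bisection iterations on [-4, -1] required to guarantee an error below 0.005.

We need (b-a)/2^n ≤ 0.005
(-1 - (-4))/2^n ≤ 0.005
3/2^n ≤ 0.005
2^n ≥ 600
n ≥ log₂(600) = 9.23
n ≥ 10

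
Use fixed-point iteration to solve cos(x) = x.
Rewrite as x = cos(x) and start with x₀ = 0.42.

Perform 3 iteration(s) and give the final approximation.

Equation: cos(x) = x
Fixed-point form: x = cos(x)
x₀ = 0.42

x_1 = g(0.420000) = 0.913089
x_2 = g(0.913089) = 0.611304
x_3 = g(0.611304) = 0.818900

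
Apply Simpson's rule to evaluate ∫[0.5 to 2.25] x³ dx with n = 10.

f(x) = x³
a = 0.5, b = 2.25, n = 10
h = (b - a)/n = 0.175000

Simpson's rule: (h/3)[f(x₀) + 4f(x₁) + 2f(x₂) + ... + f(xₙ)]

x_0 = 0.5000, f(x_0) = 0.125000, coefficient = 1
x_1 = 0.6750, f(x_1) = 0.307547, coefficient = 4
x_2 = 0.8500, f(x_2) = 0.614125, coefficient = 2
x_3 = 1.0250, f(x_3) = 1.076891, coefficient = 4
x_4 = 1.2000, f(x_4) = 1.728000, coefficient = 2
x_5 = 1.3750, f(x_5) = 2.599609, coefficient = 4
x_6 = 1.5500, f(x_6) = 3.723875, coefficient = 2
x_7 = 1.7250, f(x_7) = 5.132953, coefficient = 4
x_8 = 1.9000, f(x_8) = 6.859000, coefficient = 2
x_9 = 2.0750, f(x_9) = 8.934172, coefficient = 4
x_10 = 2.2500, f(x_10) = 11.390625, coefficient = 1

I ≈ (0.175000/3) × 109.570312 = 6.391602
Exact value: 6.391602
Error: 0.000000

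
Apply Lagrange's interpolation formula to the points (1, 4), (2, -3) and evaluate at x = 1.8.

Lagrange interpolation formula:
P(x) = Σ yᵢ × Lᵢ(x)
where Lᵢ(x) = Π_{j≠i} (x - xⱼ)/(xᵢ - xⱼ)

L_0(1.8) = (1.8 - 2)/(1 - 2) = 0.200000
L_1(1.8) = (1.8 - 1)/(2 - 1) = 0.800000

P(1.8) = 4×L_0(1.8) + (-3)×L_1(1.8)
P(1.8) = -1.600000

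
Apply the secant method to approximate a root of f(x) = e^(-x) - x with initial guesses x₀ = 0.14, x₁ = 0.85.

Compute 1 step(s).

f(x) = e^(-x) - x
x₀ = 0.14, x₁ = 0.85

Secant formula: x_{n+1} = x_n - f(x_n)(x_n - x_{n-1})/(f(x_n) - f(x_{n-1}))

Iteration 1:
  f(0.140000) = 0.729358
  f(0.850000) = -0.422585
  x_2 = 0.850000 - (-0.422585)×(0.850000 - 0.140000)/(-0.422585 - 0.729358)
       = 0.589540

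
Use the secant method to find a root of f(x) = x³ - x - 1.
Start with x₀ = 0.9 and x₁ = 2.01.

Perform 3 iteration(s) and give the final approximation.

f(x) = x³ - x - 1
x₀ = 0.9, x₁ = 2.01

Secant formula: x_{n+1} = x_n - f(x_n)(x_n - x_{n-1})/(f(x_n) - f(x_{n-1}))

Iteration 1:
  f(0.900000) = -1.171000
  f(2.010000) = 5.110601
  x_2 = 2.010000 - 5.110601×(2.010000 - 0.900000)/(5.110601 - (-1.171000))
       = 1.106923
Iteration 2:
  f(2.010000) = 5.110601
  f(1.106923) = -0.750633
  x_3 = 1.106923 - (-0.750633)×(1.106923 - 2.010000)/(-0.750633 - 5.110601)
       = 1.222578
Iteration 3:
  f(1.106923) = -0.750633
  f(1.222578) = -0.395194
  x_4 = 1.222578 - (-0.395194)×(1.222578 - 1.106923)/(-0.395194 - (-0.750633))
       = 1.351169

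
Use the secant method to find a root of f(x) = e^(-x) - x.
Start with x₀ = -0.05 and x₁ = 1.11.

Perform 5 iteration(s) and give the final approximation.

f(x) = e^(-x) - x
x₀ = -0.05, x₁ = 1.11

Secant formula: x_{n+1} = x_n - f(x_n)(x_n - x_{n-1})/(f(x_n) - f(x_{n-1}))

Iteration 1:
  f(-0.050000) = 1.101271
  f(1.110000) = -0.780441
  x_2 = 1.110000 - (-0.780441)×(1.110000 - (-0.050000))/(-0.780441 - 1.101271)
       = 0.628889
Iteration 2:
  f(1.110000) = -0.780441
  f(0.628889) = -0.095706
  x_3 = 0.628889 - (-0.095706)×(0.628889 - 1.110000)/(-0.095706 - (-0.780441))
       = 0.561644
Iteration 3:
  f(0.628889) = -0.095706
  f(0.561644) = 0.008626
  x_4 = 0.561644 - 0.008626×(0.561644 - 0.628889)/(0.008626 - (-0.095706))
       = 0.567204
Iteration 4:
  f(0.561644) = 0.008626
  f(0.567204) = -0.000095
  x_5 = 0.567204 - (-0.000095)×(0.567204 - 0.561644)/(-0.000095 - 0.008626)
       = 0.567143
Iteration 5:
  f(0.567204) = -0.000095
  f(0.567143) = 0.000000
  x_6 = 0.567143 - 0.000000×(0.567143 - 0.567204)/(0.000000 - (-0.000095))
       = 0.567143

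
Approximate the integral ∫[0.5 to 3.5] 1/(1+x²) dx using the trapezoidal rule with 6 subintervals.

f(x) = 1/(1+x²)
a = 0.5, b = 3.5, n = 6
h = (b - a)/n = 0.500000

Trapezoidal rule: (h/2)[f(x₀) + 2f(x₁) + 2f(x₂) + ... + f(xₙ)]

x_0 = 0.5000, f(x_0) = 0.800000, coefficient = 1
x_1 = 1.0000, f(x_1) = 0.500000, coefficient = 2
x_2 = 1.5000, f(x_2) = 0.307692, coefficient = 2
x_3 = 2.0000, f(x_3) = 0.200000, coefficient = 2
x_4 = 2.5000, f(x_4) = 0.137931, coefficient = 2
x_5 = 3.0000, f(x_5) = 0.100000, coefficient = 2
x_6 = 3.5000, f(x_6) = 0.075472, coefficient = 1

I ≈ (0.500000/2) × 3.366718 = 0.841680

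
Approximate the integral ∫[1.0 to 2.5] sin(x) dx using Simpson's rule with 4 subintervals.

f(x) = sin(x)
a = 1.0, b = 2.5, n = 4
h = (b - a)/n = 0.375000

Simpson's rule: (h/3)[f(x₀) + 4f(x₁) + 2f(x₂) + ... + f(xₙ)]

x_0 = 1.0000, f(x_0) = 0.841471, coefficient = 1
x_1 = 1.3750, f(x_1) = 0.980893, coefficient = 4
x_2 = 1.7500, f(x_2) = 0.983986, coefficient = 2
x_3 = 2.1250, f(x_3) = 0.850320, coefficient = 4
x_4 = 2.5000, f(x_4) = 0.598472, coefficient = 1

I ≈ (0.375000/3) × 10.732766 = 1.341596
Exact value: 1.341446
Error: 0.000150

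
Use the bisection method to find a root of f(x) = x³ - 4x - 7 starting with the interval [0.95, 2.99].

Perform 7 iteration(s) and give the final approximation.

f(x) = x³ - 4x - 7
Initial interval: [0.95, 2.99]

Iteration 1:
  c_1 = (0.950000 + 2.990000)/2 = 1.970000
  f(c_1) = f(1.970000) = -7.234627
  f(a) × f(c) ≥ 0, new interval: [1.970000, 2.990000]
Iteration 2:
  c_2 = (1.970000 + 2.990000)/2 = 2.480000
  f(c_2) = f(2.480000) = -1.667008
  f(a) × f(c) ≥ 0, new interval: [2.480000, 2.990000]
Iteration 3:
  c_3 = (2.480000 + 2.990000)/2 = 2.735000
  f(c_3) = f(2.735000) = 2.518415
  f(a) × f(c) < 0, new interval: [2.480000, 2.735000]
Iteration 4:
  c_4 = (2.480000 + 2.735000)/2 = 2.607500
  f(c_4) = f(2.607500) = 0.298539
  f(a) × f(c) < 0, new interval: [2.480000, 2.607500]
Iteration 5:
  c_5 = (2.480000 + 2.607500)/2 = 2.543750
  f(c_5) = f(2.543750) = -0.715248
  f(a) × f(c) ≥ 0, new interval: [2.543750, 2.607500]
Iteration 6:
  c_6 = (2.543750 + 2.607500)/2 = 2.575625
  f(c_6) = f(2.575625) = -0.216205
  f(a) × f(c) ≥ 0, new interval: [2.575625, 2.607500]
Iteration 7:
  c_7 = (2.575625 + 2.607500)/2 = 2.591563
  f(c_7) = f(2.591563) = 0.039192
  f(a) × f(c) < 0, new interval: [2.575625, 2.591563]

After 7 iteration(s), the approximation is c_7 = 2.591563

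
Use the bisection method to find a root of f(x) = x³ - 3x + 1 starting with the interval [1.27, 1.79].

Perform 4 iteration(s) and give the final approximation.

f(x) = x³ - 3x + 1
Initial interval: [1.27, 1.79]

Iteration 1:
  c_1 = (1.270000 + 1.790000)/2 = 1.530000
  f(c_1) = f(1.530000) = -0.008423
  f(a) × f(c) ≥ 0, new interval: [1.530000, 1.790000]
Iteration 2:
  c_2 = (1.530000 + 1.790000)/2 = 1.660000
  f(c_2) = f(1.660000) = 0.594296
  f(a) × f(c) < 0, new interval: [1.530000, 1.660000]
Iteration 3:
  c_3 = (1.530000 + 1.660000)/2 = 1.595000
  f(c_3) = f(1.595000) = 0.272720
  f(a) × f(c) < 0, new interval: [1.530000, 1.595000]
Iteration 4:
  c_4 = (1.530000 + 1.595000)/2 = 1.562500
  f(c_4) = f(1.562500) = 0.127197
  f(a) × f(c) < 0, new interval: [1.530000, 1.562500]

After 4 iteration(s), the approximation is c_4 = 1.562500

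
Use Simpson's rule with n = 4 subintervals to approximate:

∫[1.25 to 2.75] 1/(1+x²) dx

f(x) = 1/(1+x²)
a = 1.25, b = 2.75, n = 4
h = (b - a)/n = 0.375000

Simpson's rule: (h/3)[f(x₀) + 4f(x₁) + 2f(x₂) + ... + f(xₙ)]

x_0 = 1.2500, f(x_0) = 0.390244, coefficient = 1
x_1 = 1.6250, f(x_1) = 0.274678, coefficient = 4
x_2 = 2.0000, f(x_2) = 0.200000, coefficient = 2
x_3 = 2.3750, f(x_3) = 0.150588, coefficient = 4
x_4 = 2.7500, f(x_4) = 0.116788, coefficient = 1

I ≈ (0.375000/3) × 2.608098 = 0.326012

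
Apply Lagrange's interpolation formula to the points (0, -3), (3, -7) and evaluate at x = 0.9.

Lagrange interpolation formula:
P(x) = Σ yᵢ × Lᵢ(x)
where Lᵢ(x) = Π_{j≠i} (x - xⱼ)/(xᵢ - xⱼ)

L_0(0.9) = (0.9 - 3)/(0 - 3) = 0.700000
L_1(0.9) = (0.9 - 0)/(3 - 0) = 0.300000

P(0.9) = (-3)×L_0(0.9) + (-7)×L_1(0.9)
P(0.9) = -4.200000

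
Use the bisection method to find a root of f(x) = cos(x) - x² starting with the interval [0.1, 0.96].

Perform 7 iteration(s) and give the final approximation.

f(x) = cos(x) - x²
Initial interval: [0.1, 0.96]

Iteration 1:
  c_1 = (0.100000 + 0.960000)/2 = 0.530000
  f(c_1) = f(0.530000) = 0.581907
  f(a) × f(c) ≥ 0, new interval: [0.530000, 0.960000]
Iteration 2:
  c_2 = (0.530000 + 0.960000)/2 = 0.745000
  f(c_2) = f(0.745000) = 0.180063
  f(a) × f(c) ≥ 0, new interval: [0.745000, 0.960000]
Iteration 3:
  c_3 = (0.745000 + 0.960000)/2 = 0.852500
  f(c_3) = f(0.852500) = -0.068653
  f(a) × f(c) < 0, new interval: [0.745000, 0.852500]
Iteration 4:
  c_4 = (0.745000 + 0.852500)/2 = 0.798750
  f(c_4) = f(0.798750) = 0.059601
  f(a) × f(c) ≥ 0, new interval: [0.798750, 0.852500]
Iteration 5:
  c_5 = (0.798750 + 0.852500)/2 = 0.825625
  f(c_5) = f(0.825625) = -0.003559
  f(a) × f(c) < 0, new interval: [0.798750, 0.825625]
Iteration 6:
  c_6 = (0.798750 + 0.825625)/2 = 0.812188
  f(c_6) = f(0.812188) = 0.028264
  f(a) × f(c) ≥ 0, new interval: [0.812188, 0.825625]
Iteration 7:
  c_7 = (0.812188 + 0.825625)/2 = 0.818906
  f(c_7) = f(0.818906) = 0.012413
  f(a) × f(c) ≥ 0, new interval: [0.818906, 0.825625]

After 7 iteration(s), the approximation is c_7 = 0.818906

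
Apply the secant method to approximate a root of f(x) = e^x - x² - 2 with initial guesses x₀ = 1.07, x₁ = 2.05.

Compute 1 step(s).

f(x) = e^x - x² - 2
x₀ = 1.07, x₁ = 2.05

Secant formula: x_{n+1} = x_n - f(x_n)(x_n - x_{n-1})/(f(x_n) - f(x_{n-1}))

Iteration 1:
  f(1.070000) = -0.229521
  f(2.050000) = 1.565401
  x_2 = 2.050000 - 1.565401×(2.050000 - 1.070000)/(1.565401 - (-0.229521))
       = 1.195315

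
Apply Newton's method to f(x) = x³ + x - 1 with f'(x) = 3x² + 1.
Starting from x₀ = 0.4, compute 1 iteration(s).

f(x) = x³ + x - 1
f'(x) = 3x² + 1
x₀ = 0.4

Newton-Raphson formula: x_{n+1} = x_n - f(x_n)/f'(x_n)

Iteration 1:
  f(0.400000) = -0.536000
  f'(0.400000) = 1.480000
  x_1 = 0.400000 - (-0.536000)/1.480000 = 0.762162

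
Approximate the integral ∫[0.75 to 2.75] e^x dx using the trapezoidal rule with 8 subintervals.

f(x) = e^x
a = 0.75, b = 2.75, n = 8
h = (b - a)/n = 0.250000

Trapezoidal rule: (h/2)[f(x₀) + 2f(x₁) + 2f(x₂) + ... + f(xₙ)]

x_0 = 0.7500, f(x_0) = 2.117000, coefficient = 1
x_1 = 1.0000, f(x_1) = 2.718282, coefficient = 2
x_2 = 1.2500, f(x_2) = 3.490343, coefficient = 2
x_3 = 1.5000, f(x_3) = 4.481689, coefficient = 2
x_4 = 1.7500, f(x_4) = 5.754603, coefficient = 2
x_5 = 2.0000, f(x_5) = 7.389056, coefficient = 2
x_6 = 2.2500, f(x_6) = 9.487736, coefficient = 2
x_7 = 2.5000, f(x_7) = 12.182494, coefficient = 2
x_8 = 2.7500, f(x_8) = 15.642632, coefficient = 1

I ≈ (0.250000/2) × 108.768037 = 13.596005
Exact value: 13.525632
Error: 0.070373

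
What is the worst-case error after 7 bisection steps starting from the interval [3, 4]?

Bisection error bound: |error| ≤ (b-a)/2^n
|error| ≤ (4 - 3)/2^7 = 1/2^7
|error| ≤ 0.0078125000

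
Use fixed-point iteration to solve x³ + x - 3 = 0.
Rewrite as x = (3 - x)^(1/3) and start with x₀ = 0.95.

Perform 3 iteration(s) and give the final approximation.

Equation: x³ + x - 3 = 0
Fixed-point form: x = (3 - x)^(1/3)
x₀ = 0.95

x_1 = g(0.950000) = 1.270334
x_2 = g(1.270334) = 1.200386
x_3 = g(1.200386) = 1.216354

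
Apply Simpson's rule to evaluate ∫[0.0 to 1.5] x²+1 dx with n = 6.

f(x) = x²+1
a = 0.0, b = 1.5, n = 6
h = (b - a)/n = 0.250000

Simpson's rule: (h/3)[f(x₀) + 4f(x₁) + 2f(x₂) + ... + f(xₙ)]

x_0 = 0.0000, f(x_0) = 1.000000, coefficient = 1
x_1 = 0.2500, f(x_1) = 1.062500, coefficient = 4
x_2 = 0.5000, f(x_2) = 1.250000, coefficient = 2
x_3 = 0.7500, f(x_3) = 1.562500, coefficient = 4
x_4 = 1.0000, f(x_4) = 2.000000, coefficient = 2
x_5 = 1.2500, f(x_5) = 2.562500, coefficient = 4
x_6 = 1.5000, f(x_6) = 3.250000, coefficient = 1

I ≈ (0.250000/3) × 31.500000 = 2.625000
Exact value: 2.625000
Error: 0.000000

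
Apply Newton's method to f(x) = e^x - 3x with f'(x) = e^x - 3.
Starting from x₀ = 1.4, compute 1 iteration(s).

f(x) = e^x - 3x
f'(x) = e^x - 3
x₀ = 1.4

Newton-Raphson formula: x_{n+1} = x_n - f(x_n)/f'(x_n)

Iteration 1:
  f(1.400000) = -0.144800
  f'(1.400000) = 1.055200
  x_1 = 1.400000 - (-0.144800)/1.055200 = 1.537225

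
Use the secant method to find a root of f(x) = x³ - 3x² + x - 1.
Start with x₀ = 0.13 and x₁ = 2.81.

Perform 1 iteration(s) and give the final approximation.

f(x) = x³ - 3x² + x - 1
x₀ = 0.13, x₁ = 2.81

Secant formula: x_{n+1} = x_n - f(x_n)(x_n - x_{n-1})/(f(x_n) - f(x_{n-1}))

Iteration 1:
  f(0.130000) = -0.918503
  f(2.810000) = 0.309741
  x_2 = 2.810000 - 0.309741×(2.810000 - 0.130000)/(0.309741 - (-0.918503))
       = 2.134152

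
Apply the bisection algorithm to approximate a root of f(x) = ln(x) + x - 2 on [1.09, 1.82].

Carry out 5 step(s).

f(x) = ln(x) + x - 2
Initial interval: [1.09, 1.82]

Iteration 1:
  c_1 = (1.090000 + 1.820000)/2 = 1.455000
  f(c_1) = f(1.455000) = -0.169994
  f(a) × f(c) ≥ 0, new interval: [1.455000, 1.820000]
Iteration 2:
  c_2 = (1.455000 + 1.820000)/2 = 1.637500
  f(c_2) = f(1.637500) = 0.130671
  f(a) × f(c) < 0, new interval: [1.455000, 1.637500]
Iteration 3:
  c_3 = (1.455000 + 1.637500)/2 = 1.546250
  f(c_3) = f(1.546250) = -0.017917
  f(a) × f(c) ≥ 0, new interval: [1.546250, 1.637500]
Iteration 4:
  c_4 = (1.546250 + 1.637500)/2 = 1.591875
  f(c_4) = f(1.591875) = 0.056788
  f(a) × f(c) < 0, new interval: [1.546250, 1.591875]
Iteration 5:
  c_5 = (1.546250 + 1.591875)/2 = 1.569063
  f(c_5) = f(1.569063) = 0.019541
  f(a) × f(c) < 0, new interval: [1.546250, 1.569063]

After 5 iteration(s), the approximation is c_5 = 1.569063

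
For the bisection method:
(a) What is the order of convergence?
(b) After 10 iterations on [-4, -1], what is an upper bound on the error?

(a) Bisection has linear (order 1) convergence; the error is halved each step.

(b) Error bound = (b-a)/2^n = (-1 - (-4))/2^{10}
    = 3/2^{10}

(a) 1 (linear); (b) error ≤ 2.93e-03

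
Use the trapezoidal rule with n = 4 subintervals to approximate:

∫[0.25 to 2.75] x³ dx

f(x) = x³
a = 0.25, b = 2.75, n = 4
h = (b - a)/n = 0.625000

Trapezoidal rule: (h/2)[f(x₀) + 2f(x₁) + 2f(x₂) + ... + f(xₙ)]

x_0 = 0.2500, f(x_0) = 0.015625, coefficient = 1
x_1 = 0.8750, f(x_1) = 0.669922, coefficient = 2
x_2 = 1.5000, f(x_2) = 3.375000, coefficient = 2
x_3 = 2.1250, f(x_3) = 9.595703, coefficient = 2
x_4 = 2.7500, f(x_4) = 20.796875, coefficient = 1

I ≈ (0.625000/2) × 48.093750 = 15.029297
Exact value: 14.296875
Error: 0.732422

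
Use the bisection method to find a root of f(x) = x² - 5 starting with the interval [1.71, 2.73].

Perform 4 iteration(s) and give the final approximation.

f(x) = x² - 5
Initial interval: [1.71, 2.73]

Iteration 1:
  c_1 = (1.710000 + 2.730000)/2 = 2.220000
  f(c_1) = f(2.220000) = -0.071600
  f(a) × f(c) ≥ 0, new interval: [2.220000, 2.730000]
Iteration 2:
  c_2 = (2.220000 + 2.730000)/2 = 2.475000
  f(c_2) = f(2.475000) = 1.125625
  f(a) × f(c) < 0, new interval: [2.220000, 2.475000]
Iteration 3:
  c_3 = (2.220000 + 2.475000)/2 = 2.347500
  f(c_3) = f(2.347500) = 0.510756
  f(a) × f(c) < 0, new interval: [2.220000, 2.347500]
Iteration 4:
  c_4 = (2.220000 + 2.347500)/2 = 2.283750
  f(c_4) = f(2.283750) = 0.215514
  f(a) × f(c) < 0, new interval: [2.220000, 2.283750]

After 4 iteration(s), the approximation is c_4 = 2.283750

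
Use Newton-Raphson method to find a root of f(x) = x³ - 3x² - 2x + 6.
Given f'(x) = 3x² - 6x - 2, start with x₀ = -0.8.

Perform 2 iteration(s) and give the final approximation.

f(x) = x³ - 3x² - 2x + 6
f'(x) = 3x² - 6x - 2
x₀ = -0.8

Newton-Raphson formula: x_{n+1} = x_n - f(x_n)/f'(x_n)

Iteration 1:
  f(-0.800000) = 5.168000
  f'(-0.800000) = 4.720000
  x_1 = -0.800000 - 5.168000/4.720000 = -1.894915
Iteration 2:
  f(-1.894915) = -7.786360
  f'(-1.894915) = 20.141603
  x_2 = -1.894915 - (-7.786360)/20.141603 = -1.508334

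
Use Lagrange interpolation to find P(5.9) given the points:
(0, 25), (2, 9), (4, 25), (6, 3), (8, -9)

Lagrange interpolation formula:
P(x) = Σ yᵢ × Lᵢ(x)
where Lᵢ(x) = Π_{j≠i} (x - xⱼ)/(xᵢ - xⱼ)

L_0(5.9) = (5.9 - 2)/(0 - 2) × (5.9 - 4)/(0 - 4) × (5.9 - 6)/(0 - 6) × (5.9 - 8)/(0 - 8) = 0.004052
L_1(5.9) = (5.9 - 0)/(2 - 0) × (5.9 - 4)/(2 - 4) × (5.9 - 6)/(2 - 6) × (5.9 - 8)/(2 - 8) = -0.024522
L_2(5.9) = (5.9 - 0)/(4 - 0) × (5.9 - 2)/(4 - 2) × (5.9 - 6)/(4 - 6) × (5.9 - 8)/(4 - 8) = 0.075502
L_3(5.9) = (5.9 - 0)/(6 - 0) × (5.9 - 2)/(6 - 2) × (5.9 - 4)/(6 - 4) × (5.9 - 8)/(6 - 8) = 0.956353
L_4(5.9) = (5.9 - 0)/(8 - 0) × (5.9 - 2)/(8 - 2) × (5.9 - 4)/(8 - 4) × (5.9 - 6)/(8 - 6) = -0.011385

P(5.9) = 25×L_0(5.9) + 9×L_1(5.9) + 25×L_2(5.9) + 3×L_3(5.9) + (-9)×L_4(5.9)
P(5.9) = 4.739677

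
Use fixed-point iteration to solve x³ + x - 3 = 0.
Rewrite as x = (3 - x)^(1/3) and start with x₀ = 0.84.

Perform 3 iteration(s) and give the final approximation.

Equation: x³ + x - 3 = 0
Fixed-point form: x = (3 - x)^(1/3)
x₀ = 0.84

x_1 = g(0.840000) = 1.292661
x_2 = g(1.292661) = 1.195198
x_3 = g(1.195198) = 1.217521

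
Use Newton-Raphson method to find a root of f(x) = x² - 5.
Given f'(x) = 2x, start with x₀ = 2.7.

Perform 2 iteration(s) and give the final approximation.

f(x) = x² - 5
f'(x) = 2x
x₀ = 2.7

Newton-Raphson formula: x_{n+1} = x_n - f(x_n)/f'(x_n)

Iteration 1:
  f(2.700000) = 2.290000
  f'(2.700000) = 5.400000
  x_1 = 2.700000 - 2.290000/5.400000 = 2.275926
Iteration 2:
  f(2.275926) = 0.179839
  f'(2.275926) = 4.551852
  x_2 = 2.275926 - 0.179839/4.551852 = 2.236417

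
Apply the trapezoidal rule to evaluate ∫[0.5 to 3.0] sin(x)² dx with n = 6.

f(x) = sin(x)²
a = 0.5, b = 3.0, n = 6
h = (b - a)/n = 0.416667

Trapezoidal rule: (h/2)[f(x₀) + 2f(x₁) + 2f(x₂) + ... + f(xₙ)]

x_0 = 0.5000, f(x_0) = 0.229849, coefficient = 1
x_1 = 0.9167, f(x_1) = 0.629766, coefficient = 2
x_2 = 1.3333, f(x_2) = 0.944663, coefficient = 2
x_3 = 1.7500, f(x_3) = 0.968228, coefficient = 2
x_4 = 2.1667, f(x_4) = 0.685022, coefficient = 2
x_5 = 2.5833, f(x_5) = 0.280593, coefficient = 2
x_6 = 3.0000, f(x_6) = 0.019915, coefficient = 1

I ≈ (0.416667/2) × 7.266308 = 1.513814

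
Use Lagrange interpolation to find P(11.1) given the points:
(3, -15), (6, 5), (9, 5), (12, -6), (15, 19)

Lagrange interpolation formula:
P(x) = Σ yᵢ × Lᵢ(x)
where Lᵢ(x) = Π_{j≠i} (x - xⱼ)/(xᵢ - xⱼ)

L_0(11.1) = (11.1 - 6)/(3 - 6) × (11.1 - 9)/(3 - 9) × (11.1 - 12)/(3 - 12) × (11.1 - 15)/(3 - 15) = 0.019338
L_1(11.1) = (11.1 - 3)/(6 - 3) × (11.1 - 9)/(6 - 9) × (11.1 - 12)/(6 - 12) × (11.1 - 15)/(6 - 15) = -0.122850
L_2(11.1) = (11.1 - 3)/(9 - 3) × (11.1 - 6)/(9 - 6) × (11.1 - 12)/(9 - 12) × (11.1 - 15)/(9 - 15) = 0.447525
L_3(11.1) = (11.1 - 3)/(12 - 3) × (11.1 - 6)/(12 - 6) × (11.1 - 9)/(12 - 9) × (11.1 - 15)/(12 - 15) = 0.696150
L_4(11.1) = (11.1 - 3)/(15 - 3) × (11.1 - 6)/(15 - 6) × (11.1 - 9)/(15 - 9) × (11.1 - 12)/(15 - 12) = -0.040163

P(11.1) = (-15)×L_0(11.1) + 5×L_1(11.1) + 5×L_2(11.1) + (-6)×L_3(11.1) + 19×L_4(11.1)
P(11.1) = -3.606675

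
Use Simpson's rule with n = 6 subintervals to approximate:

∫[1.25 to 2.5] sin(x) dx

f(x) = sin(x)
a = 1.25, b = 2.5, n = 6
h = (b - a)/n = 0.208333

Simpson's rule: (h/3)[f(x₀) + 4f(x₁) + 2f(x₂) + ... + f(xₙ)]

x_0 = 1.2500, f(x_0) = 0.948985, coefficient = 1
x_1 = 1.4583, f(x_1) = 0.993683, coefficient = 4
x_2 = 1.6667, f(x_2) = 0.995408, coefficient = 2
x_3 = 1.8750, f(x_3) = 0.954086, coefficient = 4
x_4 = 2.0833, f(x_4) = 0.871503, coefficient = 2
x_5 = 2.2917, f(x_5) = 0.751232, coefficient = 4
x_6 = 2.5000, f(x_6) = 0.598472, coefficient = 1

I ≈ (0.208333/3) × 16.077279 = 1.116478
Exact value: 1.116466
Error: 0.000012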